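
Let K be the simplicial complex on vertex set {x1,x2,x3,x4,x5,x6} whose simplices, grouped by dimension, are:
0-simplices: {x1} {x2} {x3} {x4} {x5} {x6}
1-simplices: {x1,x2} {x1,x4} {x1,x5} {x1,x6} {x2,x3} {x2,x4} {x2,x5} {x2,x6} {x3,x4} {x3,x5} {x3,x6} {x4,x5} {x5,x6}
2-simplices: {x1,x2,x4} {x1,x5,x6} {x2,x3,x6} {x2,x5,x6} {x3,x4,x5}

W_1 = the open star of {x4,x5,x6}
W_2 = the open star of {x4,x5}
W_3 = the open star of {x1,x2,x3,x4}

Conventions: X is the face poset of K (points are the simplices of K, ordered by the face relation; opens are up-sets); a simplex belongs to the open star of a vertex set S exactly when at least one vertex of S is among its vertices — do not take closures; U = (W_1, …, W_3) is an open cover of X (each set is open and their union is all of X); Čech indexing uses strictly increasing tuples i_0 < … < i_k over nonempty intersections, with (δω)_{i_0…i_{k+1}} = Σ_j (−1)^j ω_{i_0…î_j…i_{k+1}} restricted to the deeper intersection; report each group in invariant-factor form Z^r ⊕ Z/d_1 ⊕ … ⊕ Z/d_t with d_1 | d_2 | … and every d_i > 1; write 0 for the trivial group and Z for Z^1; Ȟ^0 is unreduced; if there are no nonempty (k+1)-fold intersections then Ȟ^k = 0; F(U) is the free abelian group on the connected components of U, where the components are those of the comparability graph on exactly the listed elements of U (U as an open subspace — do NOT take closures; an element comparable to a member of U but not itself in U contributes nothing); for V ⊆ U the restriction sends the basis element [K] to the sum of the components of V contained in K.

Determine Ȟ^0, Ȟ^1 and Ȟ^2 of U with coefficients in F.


nonempty overlaps:
  W1={{x4},{x5},{x6},{x1,x4},{x1,x5},{x1,x6},{x2,x4},{x2,x5},{x2,x6},{x3,x4},{x3,x5},{x3,x6},{x4,x5},{x5,x6},{x1,x2,x4},{x1,x5,x6},{x2,x3,x6},{x2,x5,x6},{x3,x4,x5}} W2={{x4},{x5},{x1,x4},{x1,x5},{x2,x4},{x2,x5},{x3,x4},{x3,x5},{x4,x5},{x5,x6},{x1,x2,x4},{x1,x5,x6},{x2,x5,x6},{x3,x4,x5}} W3={{x1},{x2},{x3},{x4},{x1,x2},{x1,x4},{x1,x5},{x1,x6},{x2,x3},{x2,x4},{x2,x5},{x2,x6},{x3,x4},{x3,x5},{x3,x6},{x4,x5},{x1,x2,x4},{x1,x5,x6},{x2,x3,x6},{x2,x5,x6},{x3,x4,x5}}
  W12={{x4},{x5},{x1,x4},{x1,x5},{x2,x4},{x2,x5},{x3,x4},{x3,x5},{x4,x5},{x5,x6},{x1,x2,x4},{x1,x5,x6},{x2,x5,x6},{x3,x4,x5}} W13={{x4},{x1,x4},{x1,x5},{x1,x6},{x2,x4},{x2,x5},{x2,x6},{x3,x4},{x3,x5},{x3,x6},{x4,x5},{x1,x2,x4},{x1,x5,x6},{x2,x3,x6},{x2,x5,x6},{x3,x4,x5}} W23={{x4},{x1,x4},{x1,x5},{x2,x4},{x2,x5},{x3,x4},{x3,x5},{x4,x5},{x1,x2,x4},{x1,x5,x6},{x2,x5,x6},{x3,x4,x5}}
  W123={{x4},{x1,x4},{x1,x5},{x2,x4},{x2,x5},{x3,x4},{x3,x5},{x4,x5},{x1,x2,x4},{x1,x5,x6},{x2,x5,x6},{x3,x4,x5}}
components per intersection:
  W1: {{x4},{x5},{x6},{x1,x4},{x1,x5},{x1,x6},{x2,x4},{x2,x5},{x2,x6},{x3,x4},{x3,x5},{x3,x6},{x4,x5},{x5,x6},{x1,x2,x4},{x1,x5,x6},{x2,x3,x6},{x2,x5,x6},{x3,x4,x5}}
  W2: {{x4},{x5},{x1,x4},{x1,x5},{x2,x4},{x2,x5},{x3,x4},{x3,x5},{x4,x5},{x5,x6},{x1,x2,x4},{x1,x5,x6},{x2,x5,x6},{x3,x4,x5}}
  W3: {{x1},{x2},{x3},{x4},{x1,x2},{x1,x4},{x1,x5},{x1,x6},{x2,x3},{x2,x4},{x2,x5},{x2,x6},{x3,x4},{x3,x5},{x3,x6},{x4,x5},{x1,x2,x4},{x1,x5,x6},{x2,x3,x6},{x2,x5,x6},{x3,x4,x5}}
  W12: {{x4},{x5},{x1,x4},{x1,x5},{x2,x4},{x2,x5},{x3,x4},{x3,x5},{x4,x5},{x5,x6},{x1,x2,x4},{x1,x5,x6},{x2,x5,x6},{x3,x4,x5}}
  W13: {{x4},{x1,x4},{x2,x4},{x3,x4},{x3,x5},{x4,x5},{x1,x2,x4},{x3,x4,x5}} {{x1,x5},{x1,x6},{x1,x5,x6}} {{x2,x5},{x2,x6},{x3,x6},{x2,x3,x6},{x2,x5,x6}}
  W23: {{x4},{x1,x4},{x2,x4},{x3,x4},{x3,x5},{x4,x5},{x1,x2,x4},{x3,x4,x5}} {{x1,x5},{x1,x5,x6}} {{x2,x5},{x2,x5,x6}}
  W123: {{x4},{x1,x4},{x2,x4},{x3,x4},{x3,x5},{x4,x5},{x1,x2,x4},{x3,x4,x5}} {{x1,x5},{x1,x5,x6}} {{x2,x5},{x2,x5,x6}}
C dims 3,7,3; δ0: rk 2, SNF 1^2; δ1: rk 3, SNF 1^3
degree 0: 3−2−0 = 1 → Ȟ^0 ≅ Z
degree 1: 7−3−2 = 2 → Ȟ^1 ≅ Z^2
degree 2: 3−0−3 = 0 → Ȟ^2 ≅ 0

Ȟ^0 ≅ Z, Ȟ^1 ≅ Z^2, Ȟ^2 ≅ 0


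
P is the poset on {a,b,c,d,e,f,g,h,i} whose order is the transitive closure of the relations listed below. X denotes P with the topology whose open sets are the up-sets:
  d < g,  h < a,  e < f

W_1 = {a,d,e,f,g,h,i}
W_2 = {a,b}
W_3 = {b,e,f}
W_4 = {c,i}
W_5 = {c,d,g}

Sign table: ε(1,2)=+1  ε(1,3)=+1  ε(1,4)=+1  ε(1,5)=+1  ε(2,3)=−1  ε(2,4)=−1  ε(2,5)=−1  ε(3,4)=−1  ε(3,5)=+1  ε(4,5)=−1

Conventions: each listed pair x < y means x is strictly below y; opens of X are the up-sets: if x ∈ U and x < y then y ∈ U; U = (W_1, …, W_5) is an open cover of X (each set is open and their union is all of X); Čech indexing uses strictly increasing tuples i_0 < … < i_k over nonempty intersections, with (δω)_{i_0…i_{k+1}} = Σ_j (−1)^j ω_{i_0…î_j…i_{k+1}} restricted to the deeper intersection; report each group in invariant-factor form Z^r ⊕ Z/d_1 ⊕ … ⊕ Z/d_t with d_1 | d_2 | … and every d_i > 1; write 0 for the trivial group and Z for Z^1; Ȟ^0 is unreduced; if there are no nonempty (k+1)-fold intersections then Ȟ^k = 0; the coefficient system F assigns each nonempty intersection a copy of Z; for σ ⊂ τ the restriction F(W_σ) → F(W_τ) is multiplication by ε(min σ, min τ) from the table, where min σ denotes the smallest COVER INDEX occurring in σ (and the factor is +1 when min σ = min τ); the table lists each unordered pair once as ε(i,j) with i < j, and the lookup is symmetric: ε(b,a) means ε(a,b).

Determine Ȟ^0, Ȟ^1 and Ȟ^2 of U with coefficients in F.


Ȟ^0(U;F) ≅ 0,  Ȟ^1(U;F) ≅ Z ⊕ Z/2,  Ȟ^2(U;F) ≅ 0

intersection data:
  W12={a} W13={e,f} W14={i} W15={d,g} W23={b} W45={c}
C dims 5,6; δ0: rk 5, SNF 1^4·2
Ȟ^0 = (5 − 5) − 0 = 0, so Ȟ^0 ≅ 0
Ȟ^1 = (6 − 0) − 5 = 1 plus torsion [2], so Ȟ^1 ≅ Z ⊕ Z/2
Ȟ^2 = (0 − 0) − 0 = 0, so Ȟ^2 ≅ 0


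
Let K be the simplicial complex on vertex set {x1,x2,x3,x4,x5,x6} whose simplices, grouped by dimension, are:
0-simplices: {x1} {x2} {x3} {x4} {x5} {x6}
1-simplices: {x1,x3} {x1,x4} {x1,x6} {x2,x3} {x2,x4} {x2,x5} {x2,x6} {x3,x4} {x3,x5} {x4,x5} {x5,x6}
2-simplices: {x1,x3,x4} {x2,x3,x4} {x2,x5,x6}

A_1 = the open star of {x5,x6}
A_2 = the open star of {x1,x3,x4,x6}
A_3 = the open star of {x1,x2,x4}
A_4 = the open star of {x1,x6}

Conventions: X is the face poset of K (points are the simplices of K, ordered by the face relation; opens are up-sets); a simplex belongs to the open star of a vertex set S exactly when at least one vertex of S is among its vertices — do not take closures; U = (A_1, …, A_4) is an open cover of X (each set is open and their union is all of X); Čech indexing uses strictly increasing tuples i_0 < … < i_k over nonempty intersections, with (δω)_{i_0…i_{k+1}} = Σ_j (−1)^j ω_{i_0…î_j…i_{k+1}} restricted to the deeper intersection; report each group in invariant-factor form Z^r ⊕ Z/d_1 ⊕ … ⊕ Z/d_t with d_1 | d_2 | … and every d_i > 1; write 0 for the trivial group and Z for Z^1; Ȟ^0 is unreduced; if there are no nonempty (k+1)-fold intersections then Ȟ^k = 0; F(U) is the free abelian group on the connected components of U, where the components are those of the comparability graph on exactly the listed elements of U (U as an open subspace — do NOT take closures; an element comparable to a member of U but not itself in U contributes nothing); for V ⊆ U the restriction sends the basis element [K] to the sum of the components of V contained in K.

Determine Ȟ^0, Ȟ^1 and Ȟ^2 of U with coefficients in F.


nerve simplices:
  A1={{x5},{x6},{x1,x6},{x2,x5},{x2,x6},{x3,x5},{x4,x5},{x5,x6},{x2,x5,x6}} A2={{x1},{x3},{x4},{x6},{x1,x3},{x1,x4},{x1,x6},{x2,x3},{x2,x4},{x2,x6},{x3,x4},{x3,x5},{x4,x5},{x5,x6},{x1,x3,x4},{x2,x3,x4},{x2,x5,x6}} A3={{x1},{x2},{x4},{x1,x3},{x1,x4},{x1,x6},{x2,x3},{x2,x4},{x2,x5},{x2,x6},{x3,x4},{x4,x5},{x1,x3,x4},{x2,x3,x4},{x2,x5,x6}} A4={{x1},{x6},{x1,x3},{x1,x4},{x1,x6},{x2,x6},{x5,x6},{x1,x3,x4},{x2,x5,x6}}
  A12={{x6},{x1,x6},{x2,x6},{x3,x5},{x4,x5},{x5,x6},{x2,x5,x6}} A13={{x1,x6},{x2,x5},{x2,x6},{x4,x5},{x2,x5,x6}} A14={{x6},{x1,x6},{x2,x6},{x5,x6},{x2,x5,x6}} A23={{x1},{x4},{x1,x3},{x1,x4},{x1,x6},{x2,x3},{x2,x4},{x2,x6},{x3,x4},{x4,x5},{x1,x3,x4},{x2,x3,x4},{x2,x5,x6}} A24={{x1},{x6},{x1,x3},{x1,x4},{x1,x6},{x2,x6},{x5,x6},{x1,x3,x4},{x2,x5,x6}} A34={{x1},{x1,x3},{x1,x4},{x1,x6},{x2,x6},{x1,x3,x4},{x2,x5,x6}}
  A123={{x1,x6},{x2,x6},{x4,x5},{x2,x5,x6}} A124={{x6},{x1,x6},{x2,x6},{x5,x6},{x2,x5,x6}} A134={{x1,x6},{x2,x6},{x2,x5,x6}} A234={{x1},{x1,x3},{x1,x4},{x1,x6},{x2,x6},{x1,x3,x4},{x2,x5,x6}}
  A1234={{x1,x6},{x2,x6},{x2,x5,x6}}
components per intersection:
  A1: {{x5},{x6},{x1,x6},{x2,x5},{x2,x6},{x3,x5},{x4,x5},{x5,x6},{x2,x5,x6}}
  A2: {{x1},{x3},{x4},{x6},{x1,x3},{x1,x4},{x1,x6},{x2,x3},{x2,x4},{x2,x6},{x3,x4},{x3,x5},{x4,x5},{x5,x6},{x1,x3,x4},{x2,x3,x4},{x2,x5,x6}}
  A3: {{x1},{x2},{x4},{x1,x3},{x1,x4},{x1,x6},{x2,x3},{x2,x4},{x2,x5},{x2,x6},{x3,x4},{x4,x5},{x1,x3,x4},{x2,x3,x4},{x2,x5,x6}}
  A4: {{x1},{x6},{x1,x3},{x1,x4},{x1,x6},{x2,x6},{x5,x6},{x1,x3,x4},{x2,x5,x6}}
  A12: {{x6},{x1,x6},{x2,x6},{x5,x6},{x2,x5,x6}} {{x3,x5}} {{x4,x5}}
  A13: {{x1,x6}} {{x2,x5},{x2,x6},{x2,x5,x6}} {{x4,x5}}
  A14: {{x6},{x1,x6},{x2,x6},{x5,x6},{x2,x5,x6}}
  A23: {{x1},{x4},{x1,x3},{x1,x4},{x1,x6},{x2,x3},{x2,x4},{x3,x4},{x4,x5},{x1,x3,x4},{x2,x3,x4}} {{x2,x6},{x2,x5,x6}}
  A24: {{x1},{x6},{x1,x3},{x1,x4},{x1,x6},{x2,x6},{x5,x6},{x1,x3,x4},{x2,x5,x6}}
  A34: {{x1},{x1,x3},{x1,x4},{x1,x6},{x1,x3,x4}} {{x2,x6},{x2,x5,x6}}
  A123: {{x1,x6}} {{x2,x6},{x2,x5,x6}} {{x4,x5}}
  A124: {{x6},{x1,x6},{x2,x6},{x5,x6},{x2,x5,x6}}
  A134: {{x1,x6}} {{x2,x6},{x2,x5,x6}}
  A234: {{x1},{x1,x3},{x1,x4},{x1,x6},{x1,x3,x4}} {{x2,x6},{x2,x5,x6}}
  A1234: {{x1,x6}} {{x2,x6},{x2,x5,x6}}
C dims 4,12,8,2; δ0: rk 3, SNF 1^3; δ1: rk 6, SNF 1^6; δ2: rk 2, SNF 1^2
degree 0: 4−3−0 = 1 → Ȟ^0 ≅ Z
degree 1: 12−6−3 = 3 → Ȟ^1 ≅ Z^3
degree 2: 8−2−6 = 0 → Ȟ^2 ≅ 0

Ȟ^0(U;F) ≅ Z; Ȟ^1(U;F) ≅ Z^3; Ȟ^2(U;F) ≅ 0


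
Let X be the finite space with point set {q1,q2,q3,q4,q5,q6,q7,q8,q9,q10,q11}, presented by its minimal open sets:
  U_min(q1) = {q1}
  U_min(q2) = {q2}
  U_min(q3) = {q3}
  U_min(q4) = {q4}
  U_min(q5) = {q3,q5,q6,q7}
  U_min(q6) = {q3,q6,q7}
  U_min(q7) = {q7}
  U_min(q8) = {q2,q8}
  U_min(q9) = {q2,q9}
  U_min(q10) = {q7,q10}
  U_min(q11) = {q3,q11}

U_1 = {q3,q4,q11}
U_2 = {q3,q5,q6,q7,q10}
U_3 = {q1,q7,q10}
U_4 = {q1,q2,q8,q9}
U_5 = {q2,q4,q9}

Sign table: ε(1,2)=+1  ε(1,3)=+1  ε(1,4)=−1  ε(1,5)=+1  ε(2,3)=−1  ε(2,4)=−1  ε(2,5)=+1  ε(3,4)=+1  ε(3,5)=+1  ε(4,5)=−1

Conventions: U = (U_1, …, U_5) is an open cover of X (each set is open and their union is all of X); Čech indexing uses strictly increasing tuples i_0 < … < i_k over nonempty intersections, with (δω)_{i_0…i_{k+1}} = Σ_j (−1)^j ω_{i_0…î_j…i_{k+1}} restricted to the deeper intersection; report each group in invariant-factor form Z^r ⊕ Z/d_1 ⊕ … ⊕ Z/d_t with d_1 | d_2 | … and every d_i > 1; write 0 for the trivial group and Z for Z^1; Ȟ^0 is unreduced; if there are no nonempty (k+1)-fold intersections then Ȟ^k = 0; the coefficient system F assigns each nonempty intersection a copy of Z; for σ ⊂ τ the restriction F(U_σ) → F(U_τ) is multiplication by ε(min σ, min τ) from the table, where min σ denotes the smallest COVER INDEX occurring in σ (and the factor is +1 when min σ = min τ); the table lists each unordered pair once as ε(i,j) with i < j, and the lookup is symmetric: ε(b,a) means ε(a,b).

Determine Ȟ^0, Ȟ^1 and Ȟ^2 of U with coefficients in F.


Ȟ^0 ≅ Z, Ȟ^1 ≅ Z and Ȟ^2 ≅ 0

intersection data:
  U12={q3} U15={q4} U23={q7,q10} U34={q1} U45={q2,q9}
C dims 5,5; δ0: rk 4, SNF 1^4
Ȟ^0 = (5 − 4) − 0 = 1, so Ȟ^0 ≅ Z
Ȟ^1 = (5 − 0) − 4 = 1, so Ȟ^1 ≅ Z
Ȟ^2 = (0 − 0) − 0 = 0, so Ȟ^2 ≅ 0


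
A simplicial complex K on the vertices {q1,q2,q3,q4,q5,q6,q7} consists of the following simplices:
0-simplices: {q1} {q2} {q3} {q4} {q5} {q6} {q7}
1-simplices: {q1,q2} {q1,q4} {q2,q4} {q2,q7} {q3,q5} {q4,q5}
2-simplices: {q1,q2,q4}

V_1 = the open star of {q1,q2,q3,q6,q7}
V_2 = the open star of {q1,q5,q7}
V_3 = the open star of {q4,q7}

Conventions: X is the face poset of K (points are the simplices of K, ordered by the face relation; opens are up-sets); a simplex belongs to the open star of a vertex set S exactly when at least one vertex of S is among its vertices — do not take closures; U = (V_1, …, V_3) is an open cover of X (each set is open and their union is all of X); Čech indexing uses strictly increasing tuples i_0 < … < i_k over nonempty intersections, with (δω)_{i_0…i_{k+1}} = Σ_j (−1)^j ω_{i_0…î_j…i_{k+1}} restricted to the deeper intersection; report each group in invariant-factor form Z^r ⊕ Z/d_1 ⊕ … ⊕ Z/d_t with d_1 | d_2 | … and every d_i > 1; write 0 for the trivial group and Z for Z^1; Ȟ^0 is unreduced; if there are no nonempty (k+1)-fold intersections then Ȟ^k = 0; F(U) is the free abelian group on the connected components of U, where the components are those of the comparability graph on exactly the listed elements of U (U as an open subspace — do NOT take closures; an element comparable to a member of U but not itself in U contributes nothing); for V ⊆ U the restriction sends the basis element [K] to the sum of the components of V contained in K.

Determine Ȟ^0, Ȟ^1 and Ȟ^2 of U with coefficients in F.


nonempty intersections:
  V1={{q1},{q2},{q3},{q6},{q7},{q1,q2},{q1,q4},{q2,q4},{q2,q7},{q3,q5},{q1,q2,q4}} V2={{q1},{q5},{q7},{q1,q2},{q1,q4},{q2,q7},{q3,q5},{q4,q5},{q1,q2,q4}} V3={{q4},{q7},{q1,q4},{q2,q4},{q2,q7},{q4,q5},{q1,q2,q4}}
  V12={{q1},{q7},{q1,q2},{q1,q4},{q2,q7},{q3,q5},{q1,q2,q4}} V13={{q7},{q1,q4},{q2,q4},{q2,q7},{q1,q2,q4}} V23={{q7},{q1,q4},{q2,q7},{q4,q5},{q1,q2,q4}}
  V123={{q7},{q1,q4},{q2,q7},{q1,q2,q4}}
components per intersection:
  V1: {{q1},{q2},{q7},{q1,q2},{q1,q4},{q2,q4},{q2,q7},{q1,q2,q4}} {{q3},{q3,q5}} {{q6}}
  V2: {{q1},{q1,q2},{q1,q4},{q1,q2,q4}} {{q5},{q3,q5},{q4,q5}} {{q7},{q2,q7}}
  V3: {{q4},{q1,q4},{q2,q4},{q4,q5},{q1,q2,q4}} {{q7},{q2,q7}}
  V12: {{q1},{q1,q2},{q1,q4},{q1,q2,q4}} {{q7},{q2,q7}} {{q3,q5}}
  V13: {{q7},{q2,q7}} {{q1,q4},{q2,q4},{q1,q2,q4}}
  V23: {{q7},{q2,q7}} {{q1,q4},{q1,q2,q4}} {{q4,q5}}
  V123: {{q7},{q2,q7}} {{q1,q4},{q1,q2,q4}}
C dims 8,8,2; δ0: rk 6, SNF 1^6; δ1: rk 2, SNF 1^2
Ȟ^0: (8−6)−0=2 ⇒ Z^2
Ȟ^1: (8−2)−6=0 ⇒ 0
Ȟ^2: (2−0)−2=0 ⇒ 0

Ȟ^0 ≅ Z^2, Ȟ^1 ≅ 0, Ȟ^2 ≅ 0


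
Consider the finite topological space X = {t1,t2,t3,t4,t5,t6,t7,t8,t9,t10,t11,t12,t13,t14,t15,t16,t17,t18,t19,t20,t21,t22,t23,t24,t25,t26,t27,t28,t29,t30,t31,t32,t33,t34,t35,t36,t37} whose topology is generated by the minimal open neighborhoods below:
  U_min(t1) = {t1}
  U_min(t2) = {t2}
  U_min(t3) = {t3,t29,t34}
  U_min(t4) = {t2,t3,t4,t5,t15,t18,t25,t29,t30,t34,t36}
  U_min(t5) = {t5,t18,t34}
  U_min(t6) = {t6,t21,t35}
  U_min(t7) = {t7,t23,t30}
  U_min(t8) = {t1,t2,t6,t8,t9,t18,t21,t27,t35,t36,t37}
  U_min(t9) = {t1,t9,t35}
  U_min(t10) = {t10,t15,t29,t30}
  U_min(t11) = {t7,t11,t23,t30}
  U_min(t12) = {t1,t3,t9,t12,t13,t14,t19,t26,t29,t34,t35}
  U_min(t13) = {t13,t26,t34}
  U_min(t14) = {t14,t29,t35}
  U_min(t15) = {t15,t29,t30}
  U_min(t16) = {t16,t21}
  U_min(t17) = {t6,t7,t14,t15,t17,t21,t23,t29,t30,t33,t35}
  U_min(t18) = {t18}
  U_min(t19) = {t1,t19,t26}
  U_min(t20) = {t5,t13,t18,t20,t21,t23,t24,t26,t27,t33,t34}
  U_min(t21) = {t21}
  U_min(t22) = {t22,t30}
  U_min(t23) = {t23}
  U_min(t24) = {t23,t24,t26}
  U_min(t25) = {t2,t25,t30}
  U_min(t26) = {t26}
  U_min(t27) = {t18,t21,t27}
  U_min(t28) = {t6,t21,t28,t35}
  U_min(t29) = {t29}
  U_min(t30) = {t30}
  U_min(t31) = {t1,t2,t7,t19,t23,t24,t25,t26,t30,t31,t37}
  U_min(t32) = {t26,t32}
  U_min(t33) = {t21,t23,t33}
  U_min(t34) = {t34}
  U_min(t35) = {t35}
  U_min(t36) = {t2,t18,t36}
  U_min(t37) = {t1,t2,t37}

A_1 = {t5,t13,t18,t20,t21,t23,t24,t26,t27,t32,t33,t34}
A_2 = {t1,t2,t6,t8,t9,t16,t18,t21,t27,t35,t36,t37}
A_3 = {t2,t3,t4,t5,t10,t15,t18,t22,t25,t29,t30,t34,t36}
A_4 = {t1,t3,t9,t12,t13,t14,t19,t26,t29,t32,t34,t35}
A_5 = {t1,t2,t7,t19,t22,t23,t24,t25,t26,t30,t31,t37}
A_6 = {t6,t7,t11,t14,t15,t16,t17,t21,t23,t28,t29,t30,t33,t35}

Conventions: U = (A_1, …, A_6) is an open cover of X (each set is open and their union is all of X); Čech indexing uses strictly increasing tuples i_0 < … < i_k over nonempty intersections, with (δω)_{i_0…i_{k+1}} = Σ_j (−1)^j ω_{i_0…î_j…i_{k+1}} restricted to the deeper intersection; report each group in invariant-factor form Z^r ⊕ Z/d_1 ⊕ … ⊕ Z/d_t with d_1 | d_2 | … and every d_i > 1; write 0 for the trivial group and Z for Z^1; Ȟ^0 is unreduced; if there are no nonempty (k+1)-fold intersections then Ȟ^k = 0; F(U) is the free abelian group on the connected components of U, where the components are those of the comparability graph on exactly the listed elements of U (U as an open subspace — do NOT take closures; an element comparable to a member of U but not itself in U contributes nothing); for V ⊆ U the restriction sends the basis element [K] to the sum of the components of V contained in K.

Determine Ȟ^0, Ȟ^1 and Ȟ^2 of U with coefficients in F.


nonempty intersections:
  A12={t18,t21,t27} A13={t5,t18,t34} A14={t13,t26,t32,t34} A15={t23,t24,t26} A16={t21,t23,t33} A23={t2,t18,t36} A24={t1,t9,t35} A25={t1,t2,t37} A26={t6,t16,t21,t35} A34={t3,t29,t34} A35={t2,t22,t25,t30} A36={t15,t29,t30} A45={t1,t19,t26} A46={t14,t29,t35} A56={t7,t23,t30}
  A123={t18} A126={t21} A134={t34} A145={t26} A156={t23} A235={t2} A245={t1} A246={t35} A346={t29} A356={t30}
components per intersection:
  A1: {t5,t13,t18,t20,t21,t23,t24,t26,t27,t32,t33,t34}
  A2: {t1,t2,t6,t8,t9,t16,t18,t21,t27,t35,t36,t37}
  A3: {t2,t3,t4,t5,t10,t15,t18,t22,t25,t29,t30,t34,t36}
  A4: {t1,t3,t9,t12,t13,t14,t19,t26,t29,t32,t34,t35}
  A5: {t1,t2,t7,t19,t22,t23,t24,t25,t26,t30,t31,t37}
  A6: {t6,t7,t11,t14,t15,t16,t17,t21,t23,t28,t29,t30,t33,t35}
  A12: {t18,t21,t27}
  A13: {t5,t18,t34}
  A14: {t13,t26,t32,t34}
  A15: {t23,t24,t26}
  A16: {t21,t23,t33}
  A23: {t2,t18,t36}
  A24: {t1,t9,t35}
  A25: {t1,t2,t37}
  A26: {t6,t16,t21,t35}
  A34: {t3,t29,t34}
  A35: {t2,t22,t25,t30}
  A36: {t15,t29,t30}
  A45: {t1,t19,t26}
  A46: {t14,t29,t35}
  A56: {t7,t23,t30}
  A123: {t18}
  A126: {t21}
  A134: {t34}
  A145: {t26}
  A156: {t23}
  A235: {t2}
  A245: {t1}
  A246: {t35}
  A346: {t29}
  A356: {t30}
C dims 6,15,10; δ0: rk 5, SNF 1^5; δ1: rk 10, SNF 1^9·2
Ȟ^0: (6−5)−0=1 ⇒ Z
Ȟ^1: (15−10)−5=0 ⇒ 0
Ȟ^2: (10−0)−10=0 plus torsion [2] ⇒ Z/2

Ȟ^0(U;F) ≅ Z, Ȟ^1(U;F) ≅ 0 and Ȟ^2(U;F) ≅ Z/2


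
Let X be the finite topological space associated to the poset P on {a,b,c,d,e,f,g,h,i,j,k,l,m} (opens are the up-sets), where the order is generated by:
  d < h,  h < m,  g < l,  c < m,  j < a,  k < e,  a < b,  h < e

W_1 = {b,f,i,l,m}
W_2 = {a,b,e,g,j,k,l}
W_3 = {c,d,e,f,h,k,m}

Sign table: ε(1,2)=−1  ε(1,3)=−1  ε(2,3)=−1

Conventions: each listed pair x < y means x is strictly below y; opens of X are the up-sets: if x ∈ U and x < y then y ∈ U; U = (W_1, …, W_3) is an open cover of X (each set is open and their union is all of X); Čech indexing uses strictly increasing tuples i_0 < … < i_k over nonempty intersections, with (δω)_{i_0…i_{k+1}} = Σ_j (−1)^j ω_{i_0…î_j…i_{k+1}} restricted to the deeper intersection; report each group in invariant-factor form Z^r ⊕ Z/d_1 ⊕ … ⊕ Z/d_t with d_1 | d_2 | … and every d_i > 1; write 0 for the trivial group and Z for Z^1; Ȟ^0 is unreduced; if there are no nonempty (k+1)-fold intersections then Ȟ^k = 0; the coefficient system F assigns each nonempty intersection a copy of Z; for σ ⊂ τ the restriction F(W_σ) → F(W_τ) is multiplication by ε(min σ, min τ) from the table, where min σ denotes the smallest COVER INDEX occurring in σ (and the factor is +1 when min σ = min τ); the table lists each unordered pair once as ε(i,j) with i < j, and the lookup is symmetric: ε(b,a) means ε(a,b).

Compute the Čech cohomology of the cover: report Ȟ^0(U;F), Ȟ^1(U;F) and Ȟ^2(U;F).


intersection data:
  W12={b,l} W13={f,m} W23={e,k}
C dims 3,3; δ0: rk 3, SNF 1^2·2
Ȟ^0 = (3 − 3) − 0 = 0, so Ȟ^0 ≅ 0
Ȟ^1 = (3 − 0) − 3 = 0 plus torsion [2], so Ȟ^1 ≅ Z/2
Ȟ^2 = (0 − 0) − 0 = 0, so Ȟ^2 ≅ 0

Ȟ^0 ≅ 0, Ȟ^1 ≅ Z/2, Ȟ^2 ≅ 0


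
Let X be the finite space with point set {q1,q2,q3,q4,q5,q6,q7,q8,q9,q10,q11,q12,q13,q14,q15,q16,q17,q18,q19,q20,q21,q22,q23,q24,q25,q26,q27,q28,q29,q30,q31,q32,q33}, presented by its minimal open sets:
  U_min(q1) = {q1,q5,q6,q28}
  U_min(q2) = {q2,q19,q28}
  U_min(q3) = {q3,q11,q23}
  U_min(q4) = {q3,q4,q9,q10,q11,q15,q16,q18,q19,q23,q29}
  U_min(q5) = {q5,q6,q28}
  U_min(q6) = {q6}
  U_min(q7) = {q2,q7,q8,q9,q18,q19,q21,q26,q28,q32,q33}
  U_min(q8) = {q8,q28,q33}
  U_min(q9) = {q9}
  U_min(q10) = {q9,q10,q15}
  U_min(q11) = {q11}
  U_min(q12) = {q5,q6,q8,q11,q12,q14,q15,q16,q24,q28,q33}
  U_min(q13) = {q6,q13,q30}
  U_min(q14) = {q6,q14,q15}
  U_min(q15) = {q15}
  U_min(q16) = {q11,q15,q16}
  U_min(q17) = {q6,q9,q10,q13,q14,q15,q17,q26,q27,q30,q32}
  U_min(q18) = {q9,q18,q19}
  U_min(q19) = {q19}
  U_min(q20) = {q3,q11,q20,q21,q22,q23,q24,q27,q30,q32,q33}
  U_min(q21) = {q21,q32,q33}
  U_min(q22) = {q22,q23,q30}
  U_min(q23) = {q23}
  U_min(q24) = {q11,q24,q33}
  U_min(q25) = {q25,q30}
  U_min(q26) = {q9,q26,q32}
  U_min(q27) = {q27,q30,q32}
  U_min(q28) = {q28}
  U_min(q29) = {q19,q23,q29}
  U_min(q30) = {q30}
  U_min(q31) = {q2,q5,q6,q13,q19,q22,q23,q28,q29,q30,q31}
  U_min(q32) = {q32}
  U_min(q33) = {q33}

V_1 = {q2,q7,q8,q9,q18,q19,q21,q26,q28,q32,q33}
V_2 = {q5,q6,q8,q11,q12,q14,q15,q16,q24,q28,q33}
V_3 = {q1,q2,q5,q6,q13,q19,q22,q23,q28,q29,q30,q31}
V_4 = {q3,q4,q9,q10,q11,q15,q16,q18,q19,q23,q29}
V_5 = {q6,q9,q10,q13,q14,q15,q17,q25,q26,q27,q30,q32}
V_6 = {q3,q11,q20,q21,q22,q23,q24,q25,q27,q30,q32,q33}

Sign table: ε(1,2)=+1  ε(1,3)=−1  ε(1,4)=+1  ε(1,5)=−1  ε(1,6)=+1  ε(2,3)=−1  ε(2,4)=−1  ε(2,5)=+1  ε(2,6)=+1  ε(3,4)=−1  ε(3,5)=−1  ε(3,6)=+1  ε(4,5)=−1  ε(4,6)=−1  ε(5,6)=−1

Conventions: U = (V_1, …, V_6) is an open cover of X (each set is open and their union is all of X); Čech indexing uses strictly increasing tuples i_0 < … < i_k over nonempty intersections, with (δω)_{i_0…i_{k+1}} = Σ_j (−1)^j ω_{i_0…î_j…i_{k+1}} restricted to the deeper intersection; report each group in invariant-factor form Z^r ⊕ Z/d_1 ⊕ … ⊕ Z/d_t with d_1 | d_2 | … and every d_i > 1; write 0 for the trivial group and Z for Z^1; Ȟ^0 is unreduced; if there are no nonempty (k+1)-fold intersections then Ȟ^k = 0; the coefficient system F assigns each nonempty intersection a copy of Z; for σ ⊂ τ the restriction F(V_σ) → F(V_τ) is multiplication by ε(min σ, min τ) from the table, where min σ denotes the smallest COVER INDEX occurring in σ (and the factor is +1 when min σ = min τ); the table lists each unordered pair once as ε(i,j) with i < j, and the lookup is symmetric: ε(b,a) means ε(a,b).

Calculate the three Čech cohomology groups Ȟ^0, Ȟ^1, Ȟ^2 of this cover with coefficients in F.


Ȟ^0 ≅ 0, Ȟ^1 ≅ Z/2, Ȟ^2 ≅ Z

nonempty overlaps:
  V12={q8,q28,q33} V13={q2,q19,q28} V14={q9,q18,q19} V15={q9,q26,q32} V16={q21,q32,q33} V23={q5,q6,q28} V24={q11,q15,q16} V25={q6,q14,q15} V26={q11,q24,q33} V34={q19,q23,q29} V35={q6,q13,q30} V36={q22,q23,q30} V45={q9,q10,q15} V46={q3,q11,q23} V56={q25,q27,q30,q32}
  V123={q28} V126={q33} V134={q19} V145={q9} V156={q32} V235={q6} V245={q15} V246={q11} V346={q23} V356={q30}
C dims 6,15,10; δ0: rk 6, SNF 1^5·2; δ1: rk 9, SNF 1^9
degree 0: 6−6−0 = 0 → Ȟ^0 ≅ 0
degree 1: 15−9−6 = 0 plus torsion [2] → Ȟ^1 ≅ Z/2
degree 2: 10−0−9 = 1 → Ȟ^2 ≅ Z


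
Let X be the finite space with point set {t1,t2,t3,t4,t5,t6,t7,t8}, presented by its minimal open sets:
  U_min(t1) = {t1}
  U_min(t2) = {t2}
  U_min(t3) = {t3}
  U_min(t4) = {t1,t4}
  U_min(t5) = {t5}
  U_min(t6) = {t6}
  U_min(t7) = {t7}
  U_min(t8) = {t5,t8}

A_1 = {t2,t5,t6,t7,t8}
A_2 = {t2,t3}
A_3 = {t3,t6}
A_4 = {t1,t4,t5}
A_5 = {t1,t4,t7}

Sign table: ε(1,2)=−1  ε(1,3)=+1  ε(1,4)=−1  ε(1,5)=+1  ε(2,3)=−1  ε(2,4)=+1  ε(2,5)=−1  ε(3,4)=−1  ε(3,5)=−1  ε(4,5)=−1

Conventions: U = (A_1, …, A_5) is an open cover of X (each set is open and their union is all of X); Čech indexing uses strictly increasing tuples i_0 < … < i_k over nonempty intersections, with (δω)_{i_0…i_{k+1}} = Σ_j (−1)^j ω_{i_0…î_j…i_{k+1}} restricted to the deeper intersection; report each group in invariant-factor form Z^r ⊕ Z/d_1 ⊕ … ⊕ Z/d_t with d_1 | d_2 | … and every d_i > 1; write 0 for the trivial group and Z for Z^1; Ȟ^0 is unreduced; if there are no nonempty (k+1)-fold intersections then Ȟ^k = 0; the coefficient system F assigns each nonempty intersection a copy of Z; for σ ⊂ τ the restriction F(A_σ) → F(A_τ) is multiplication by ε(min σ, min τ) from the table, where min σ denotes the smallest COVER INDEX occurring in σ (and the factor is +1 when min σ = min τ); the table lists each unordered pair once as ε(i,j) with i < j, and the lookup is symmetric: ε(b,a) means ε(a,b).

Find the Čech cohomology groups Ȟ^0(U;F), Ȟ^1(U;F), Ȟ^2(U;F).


nerve of the cover:
  A12={t2} A13={t6} A14={t5} A15={t7} A23={t3} A45={t1,t4}
C dims 5,6; δ0: rk 4, SNF 1^4
Ȟ^0 = (5 − 4) − 0 = 1, so Ȟ^0 ≅ Z
Ȟ^1 = (6 − 0) − 4 = 2, so Ȟ^1 ≅ Z^2
Ȟ^2 = (0 − 0) − 0 = 0, so Ȟ^2 ≅ 0

Ȟ^0(U;F) ≅ Z, Ȟ^1(U;F) ≅ Z^2 and Ȟ^2(U;F) ≅ 0


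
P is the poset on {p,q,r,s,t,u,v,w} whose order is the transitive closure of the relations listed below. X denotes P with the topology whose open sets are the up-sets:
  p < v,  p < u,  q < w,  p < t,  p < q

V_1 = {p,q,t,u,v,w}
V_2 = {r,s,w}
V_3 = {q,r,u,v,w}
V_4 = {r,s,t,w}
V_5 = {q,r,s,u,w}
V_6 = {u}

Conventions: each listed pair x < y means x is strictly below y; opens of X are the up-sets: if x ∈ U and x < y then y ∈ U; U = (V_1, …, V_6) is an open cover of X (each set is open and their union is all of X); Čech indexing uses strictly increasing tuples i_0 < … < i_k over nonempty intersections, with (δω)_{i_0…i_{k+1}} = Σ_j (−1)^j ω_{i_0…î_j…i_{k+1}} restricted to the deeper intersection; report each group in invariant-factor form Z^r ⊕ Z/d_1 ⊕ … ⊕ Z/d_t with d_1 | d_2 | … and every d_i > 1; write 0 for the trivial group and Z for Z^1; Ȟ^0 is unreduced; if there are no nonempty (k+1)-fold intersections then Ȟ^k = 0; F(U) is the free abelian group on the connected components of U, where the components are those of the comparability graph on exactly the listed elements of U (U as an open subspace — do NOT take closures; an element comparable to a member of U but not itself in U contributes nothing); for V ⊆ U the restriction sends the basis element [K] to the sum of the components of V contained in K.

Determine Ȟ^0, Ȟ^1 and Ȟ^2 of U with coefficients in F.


Ȟ^0(U;F) ≅ Z^3; Ȟ^1(U;F) ≅ 0; Ȟ^2(U;F) ≅ 0

nonempty intersections:
  V12={w} V13={q,u,v,w} V14={t,w} V15={q,u,w} V16={u} V23={r,w} V24={r,s,w} V25={r,s,w} V34={r,w} V35={q,r,u,w} V36={u} V45={r,s,w} V56={u}
  V123={w} V124={w} V125={w} V134={w} V135={q,u,w} V136={u} V145={w} V156={u} V234={r,w} V235={r,w} V245={r,s,w} V345={r,w} V356={u}
  V1234={w} V1235={w} V1245={w} V1345={w} V1356={u} V2345={r,w}
  V12345={w}
components per intersection:
  V1: {p,q,t,u,v,w}
  V2: {r} {s} {w}
  V3: {q,w} {r} {u} {v}
  V4: {r} {s} {t} {w}
  V5: {q,w} {r} {s} {u}
  V6: {u}
  V12: {w}
  V13: {q,w} {u} {v}
  V14: {t} {w}
  V15: {q,w} {u}
  V16: {u}
  V23: {r} {w}
  V24: {r} {s} {w}
  V25: {r} {s} {w}
  V34: {r} {w}
  V35: {q,w} {r} {u}
  V36: {u}
  V45: {r} {s} {w}
  V56: {u}
  V123: {w}
  V124: {w}
  V125: {w}
  V134: {w}
  V135: {q,w} {u}
  V136: {u}
  V145: {w}
  V156: {u}
  V234: {r} {w}
  V235: {r} {w}
  V245: {r} {s} {w}
  V345: {r} {w}
  V356: {u}
  V1234: {w}
  V1235: {w}
  V1245: {w}
  V1345: {w}
  V1356: {u}
  V2345: {r} {w}
  V12345: {w}
C dims 17,27,19,7; δ0: rk 14, SNF 1^14; δ1: rk 13, SNF 1^13; δ2: rk 6, SNF 1^6
Ȟ^0: (17−14)−0=3 ⇒ Z^3
Ȟ^1: (27−13)−14=0 ⇒ 0
Ȟ^2: (19−6)−13=0 ⇒ 0


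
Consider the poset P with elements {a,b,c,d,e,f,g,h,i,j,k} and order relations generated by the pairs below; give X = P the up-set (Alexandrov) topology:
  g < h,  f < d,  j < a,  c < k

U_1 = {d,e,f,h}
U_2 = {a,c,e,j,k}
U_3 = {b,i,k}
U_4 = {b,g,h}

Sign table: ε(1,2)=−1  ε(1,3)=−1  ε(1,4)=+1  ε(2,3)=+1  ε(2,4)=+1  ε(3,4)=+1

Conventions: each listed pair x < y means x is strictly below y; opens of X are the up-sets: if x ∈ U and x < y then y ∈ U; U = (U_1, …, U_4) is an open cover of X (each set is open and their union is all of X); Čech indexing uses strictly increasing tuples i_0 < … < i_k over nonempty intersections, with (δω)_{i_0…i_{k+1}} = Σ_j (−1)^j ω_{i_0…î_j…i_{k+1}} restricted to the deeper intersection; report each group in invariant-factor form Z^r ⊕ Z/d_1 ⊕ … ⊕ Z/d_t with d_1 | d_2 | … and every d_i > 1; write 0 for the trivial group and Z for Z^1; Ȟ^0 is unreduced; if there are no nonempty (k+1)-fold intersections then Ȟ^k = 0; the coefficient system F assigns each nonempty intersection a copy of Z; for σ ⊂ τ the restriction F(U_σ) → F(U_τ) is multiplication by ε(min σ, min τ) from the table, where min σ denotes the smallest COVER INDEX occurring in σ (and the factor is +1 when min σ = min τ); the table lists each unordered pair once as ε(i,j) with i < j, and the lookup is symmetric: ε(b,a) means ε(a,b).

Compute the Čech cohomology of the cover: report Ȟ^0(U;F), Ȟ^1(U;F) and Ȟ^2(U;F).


Ȟ^0 = 0, Ȟ^1 = Z/2 and Ȟ^2 = 0

nonempty intersections:
  U12={e} U14={h} U23={k} U34={b}
C dims 4,4; δ0: rk 4, SNF 1^3·2
Ȟ^0: (4−4)−0=0 ⇒ 0
Ȟ^1: (4−0)−4=0 plus torsion [2] ⇒ Z/2
Ȟ^2: (0−0)−0=0 ⇒ 0


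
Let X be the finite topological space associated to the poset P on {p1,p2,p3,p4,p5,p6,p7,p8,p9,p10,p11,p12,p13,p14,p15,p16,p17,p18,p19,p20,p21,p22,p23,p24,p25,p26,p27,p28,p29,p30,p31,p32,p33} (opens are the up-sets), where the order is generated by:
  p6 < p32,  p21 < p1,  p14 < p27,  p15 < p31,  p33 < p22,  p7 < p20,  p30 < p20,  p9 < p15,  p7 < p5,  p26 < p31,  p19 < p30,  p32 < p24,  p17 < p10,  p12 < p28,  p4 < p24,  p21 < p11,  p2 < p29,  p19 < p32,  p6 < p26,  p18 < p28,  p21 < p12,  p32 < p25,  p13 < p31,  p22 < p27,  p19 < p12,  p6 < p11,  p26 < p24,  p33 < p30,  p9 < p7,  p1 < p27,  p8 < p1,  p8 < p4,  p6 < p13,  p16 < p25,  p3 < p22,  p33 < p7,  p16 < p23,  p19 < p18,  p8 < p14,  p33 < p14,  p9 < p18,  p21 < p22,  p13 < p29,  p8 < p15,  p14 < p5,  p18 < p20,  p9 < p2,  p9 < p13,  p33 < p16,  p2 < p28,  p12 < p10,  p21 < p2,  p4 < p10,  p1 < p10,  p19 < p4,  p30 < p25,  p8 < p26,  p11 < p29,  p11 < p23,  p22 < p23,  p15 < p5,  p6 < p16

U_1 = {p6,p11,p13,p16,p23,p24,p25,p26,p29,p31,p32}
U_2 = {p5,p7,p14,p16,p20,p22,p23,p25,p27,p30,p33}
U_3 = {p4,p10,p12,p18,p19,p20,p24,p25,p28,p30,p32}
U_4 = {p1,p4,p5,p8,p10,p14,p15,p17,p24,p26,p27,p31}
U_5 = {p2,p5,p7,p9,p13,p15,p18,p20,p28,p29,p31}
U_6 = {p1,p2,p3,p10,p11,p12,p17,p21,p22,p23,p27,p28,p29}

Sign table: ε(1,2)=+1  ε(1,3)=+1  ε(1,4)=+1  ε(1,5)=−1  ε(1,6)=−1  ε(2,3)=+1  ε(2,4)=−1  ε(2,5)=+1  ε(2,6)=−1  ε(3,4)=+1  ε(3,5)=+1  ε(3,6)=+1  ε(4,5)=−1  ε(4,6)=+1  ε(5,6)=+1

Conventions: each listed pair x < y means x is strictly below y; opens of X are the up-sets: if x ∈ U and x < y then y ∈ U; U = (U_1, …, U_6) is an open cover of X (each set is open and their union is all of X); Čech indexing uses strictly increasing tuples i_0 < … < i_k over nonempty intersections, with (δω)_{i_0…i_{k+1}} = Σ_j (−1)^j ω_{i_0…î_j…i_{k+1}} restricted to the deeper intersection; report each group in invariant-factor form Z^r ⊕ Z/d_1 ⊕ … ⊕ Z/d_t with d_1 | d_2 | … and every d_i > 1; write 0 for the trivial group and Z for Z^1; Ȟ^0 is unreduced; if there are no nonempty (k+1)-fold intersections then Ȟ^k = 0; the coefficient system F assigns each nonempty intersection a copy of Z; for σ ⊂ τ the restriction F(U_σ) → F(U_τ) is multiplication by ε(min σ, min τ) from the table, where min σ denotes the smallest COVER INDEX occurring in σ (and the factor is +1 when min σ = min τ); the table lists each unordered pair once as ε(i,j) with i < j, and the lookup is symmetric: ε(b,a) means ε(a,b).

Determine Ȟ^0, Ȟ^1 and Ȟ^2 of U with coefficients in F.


nerve simplices:
  U12={p16,p23,p25} U13={p24,p25,p32} U14={p24,p26,p31} U15={p13,p29,p31} U16={p11,p23,p29} U23={p20,p25,p30} U24={p5,p14,p27} U25={p5,p7,p20} U26={p22,p23,p27} U34={p4,p10,p24} U35={p18,p20,p28} U36={p10,p12,p28} U45={p5,p15,p31} U46={p1,p10,p17,p27} U56={p2,p28,p29}
  U123={p25} U126={p23} U134={p24} U145={p31} U156={p29} U235={p20} U245={p5} U246={p27} U346={p10} U356={p28}
C dims 6,15,10; δ0: rk 6, SNF 1^5·2; δ1: rk 9, SNF 1^9
degree 0: 6−6−0 = 0 → Ȟ^0 ≅ 0
degree 1: 15−9−6 = 0 plus torsion [2] → Ȟ^1 ≅ Z/2
degree 2: 10−0−9 = 1 → Ȟ^2 ≅ Z

Ȟ^0 = 0, Ȟ^1 = Z/2 and Ȟ^2 = Z


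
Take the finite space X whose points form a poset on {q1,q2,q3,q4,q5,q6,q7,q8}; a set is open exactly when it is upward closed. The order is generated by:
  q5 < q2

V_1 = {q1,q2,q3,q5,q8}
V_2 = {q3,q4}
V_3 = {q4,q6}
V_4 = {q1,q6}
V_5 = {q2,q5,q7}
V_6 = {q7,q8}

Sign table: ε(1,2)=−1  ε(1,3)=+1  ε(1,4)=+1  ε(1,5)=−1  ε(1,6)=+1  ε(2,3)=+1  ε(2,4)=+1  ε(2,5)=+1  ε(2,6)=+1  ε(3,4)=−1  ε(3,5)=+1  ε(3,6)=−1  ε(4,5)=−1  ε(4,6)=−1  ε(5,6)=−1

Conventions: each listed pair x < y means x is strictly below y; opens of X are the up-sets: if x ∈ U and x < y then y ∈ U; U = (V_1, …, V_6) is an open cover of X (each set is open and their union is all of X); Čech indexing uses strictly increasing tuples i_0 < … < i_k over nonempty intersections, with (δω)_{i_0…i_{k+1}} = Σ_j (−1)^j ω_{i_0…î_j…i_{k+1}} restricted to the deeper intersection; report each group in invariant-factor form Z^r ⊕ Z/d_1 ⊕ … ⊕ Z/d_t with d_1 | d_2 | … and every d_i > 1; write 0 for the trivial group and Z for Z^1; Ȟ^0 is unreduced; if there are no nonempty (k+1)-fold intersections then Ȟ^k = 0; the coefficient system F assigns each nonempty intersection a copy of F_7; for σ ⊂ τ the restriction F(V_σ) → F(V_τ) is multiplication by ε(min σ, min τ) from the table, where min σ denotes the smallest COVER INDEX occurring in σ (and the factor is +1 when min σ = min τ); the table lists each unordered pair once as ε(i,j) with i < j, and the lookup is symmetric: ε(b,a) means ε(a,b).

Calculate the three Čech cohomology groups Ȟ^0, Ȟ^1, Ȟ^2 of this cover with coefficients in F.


nerve simplices:
  V12={q3} V14={q1} V15={q2,q5} V16={q8} V23={q4} V34={q6} V56={q7}
C dims 6,7; δ0: rk_F7 5
degree 0: 6−5−0 = 1 → Ȟ^0 ≅ Z/7
degree 1: 7−0−5 = 2 → Ȟ^1 ≅ Z/7 ⊕ Z/7
degree 2: 0−0−0 = 0 → Ȟ^2 ≅ 0

Ȟ^0(U;F) ≅ Z/7, Ȟ^1(U;F) ≅ Z/7 ⊕ Z/7 and Ȟ^2(U;F) ≅ 0


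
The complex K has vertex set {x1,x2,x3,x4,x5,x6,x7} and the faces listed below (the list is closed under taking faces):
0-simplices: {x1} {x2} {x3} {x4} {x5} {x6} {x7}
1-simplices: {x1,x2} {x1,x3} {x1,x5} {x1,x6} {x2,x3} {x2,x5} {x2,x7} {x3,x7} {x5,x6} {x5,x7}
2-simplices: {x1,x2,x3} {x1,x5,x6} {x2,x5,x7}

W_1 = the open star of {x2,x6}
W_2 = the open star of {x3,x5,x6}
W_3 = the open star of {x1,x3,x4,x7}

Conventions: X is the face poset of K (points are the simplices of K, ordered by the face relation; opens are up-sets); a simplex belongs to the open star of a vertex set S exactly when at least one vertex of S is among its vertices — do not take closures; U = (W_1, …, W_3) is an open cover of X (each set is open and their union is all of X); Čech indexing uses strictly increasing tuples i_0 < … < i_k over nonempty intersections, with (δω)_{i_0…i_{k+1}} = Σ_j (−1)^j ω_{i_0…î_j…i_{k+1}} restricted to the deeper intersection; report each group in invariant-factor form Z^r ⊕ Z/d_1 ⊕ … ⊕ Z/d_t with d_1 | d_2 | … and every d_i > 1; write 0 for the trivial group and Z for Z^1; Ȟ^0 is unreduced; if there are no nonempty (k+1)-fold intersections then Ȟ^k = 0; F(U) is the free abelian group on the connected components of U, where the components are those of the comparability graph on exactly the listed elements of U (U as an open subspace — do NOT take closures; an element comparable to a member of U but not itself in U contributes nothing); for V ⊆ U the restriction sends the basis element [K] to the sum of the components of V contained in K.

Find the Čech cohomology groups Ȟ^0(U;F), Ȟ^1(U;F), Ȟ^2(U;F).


Ȟ^0 = Z^2; Ȟ^1 = Z^2; Ȟ^2 = 0

nerve simplices:
  W1={{x2},{x6},{x1,x2},{x1,x6},{x2,x3},{x2,x5},{x2,x7},{x5,x6},{x1,x2,x3},{x1,x5,x6},{x2,x5,x7}} W2={{x3},{x5},{x6},{x1,x3},{x1,x5},{x1,x6},{x2,x3},{x2,x5},{x3,x7},{x5,x6},{x5,x7},{x1,x2,x3},{x1,x5,x6},{x2,x5,x7}} W3={{x1},{x3},{x4},{x7},{x1,x2},{x1,x3},{x1,x5},{x1,x6},{x2,x3},{x2,x7},{x3,x7},{x5,x7},{x1,x2,x3},{x1,x5,x6},{x2,x5,x7}}
  W12={{x6},{x1,x6},{x2,x3},{x2,x5},{x5,x6},{x1,x2,x3},{x1,x5,x6},{x2,x5,x7}} W13={{x1,x2},{x1,x6},{x2,x3},{x2,x7},{x1,x2,x3},{x1,x5,x6},{x2,x5,x7}} W23={{x3},{x1,x3},{x1,x5},{x1,x6},{x2,x3},{x3,x7},{x5,x7},{x1,x2,x3},{x1,x5,x6},{x2,x5,x7}}
  W123={{x1,x6},{x2,x3},{x1,x2,x3},{x1,x5,x6},{x2,x5,x7}}
components per intersection:
  W1: {{x2},{x1,x2},{x2,x3},{x2,x5},{x2,x7},{x1,x2,x3},{x2,x5,x7}} {{x6},{x1,x6},{x5,x6},{x1,x5,x6}}
  W2: {{x3},{x1,x3},{x2,x3},{x3,x7},{x1,x2,x3}} {{x5},{x6},{x1,x5},{x1,x6},{x2,x5},{x5,x6},{x5,x7},{x1,x5,x6},{x2,x5,x7}}
  W3: {{x1},{x3},{x7},{x1,x2},{x1,x3},{x1,x5},{x1,x6},{x2,x3},{x2,x7},{x3,x7},{x5,x7},{x1,x2,x3},{x1,x5,x6},{x2,x5,x7}} {{x4}}
  W12: {{x6},{x1,x6},{x5,x6},{x1,x5,x6}} {{x2,x3},{x1,x2,x3}} {{x2,x5},{x2,x5,x7}}
  W13: {{x1,x2},{x2,x3},{x1,x2,x3}} {{x1,x6},{x1,x5,x6}} {{x2,x7},{x2,x5,x7}}
  W23: {{x3},{x1,x3},{x2,x3},{x3,x7},{x1,x2,x3}} {{x1,x5},{x1,x6},{x1,x5,x6}} {{x5,x7},{x2,x5,x7}}
  W123: {{x1,x6},{x1,x5,x6}} {{x2,x3},{x1,x2,x3}} {{x2,x5,x7}}
C dims 6,9,3; δ0: rk 4, SNF 1^4; δ1: rk 3, SNF 1^3
degree 0: 6−4−0 = 2 → Ȟ^0 ≅ Z^2
degree 1: 9−3−4 = 2 → Ȟ^1 ≅ Z^2
degree 2: 3−0−3 = 0 → Ȟ^2 ≅ 0


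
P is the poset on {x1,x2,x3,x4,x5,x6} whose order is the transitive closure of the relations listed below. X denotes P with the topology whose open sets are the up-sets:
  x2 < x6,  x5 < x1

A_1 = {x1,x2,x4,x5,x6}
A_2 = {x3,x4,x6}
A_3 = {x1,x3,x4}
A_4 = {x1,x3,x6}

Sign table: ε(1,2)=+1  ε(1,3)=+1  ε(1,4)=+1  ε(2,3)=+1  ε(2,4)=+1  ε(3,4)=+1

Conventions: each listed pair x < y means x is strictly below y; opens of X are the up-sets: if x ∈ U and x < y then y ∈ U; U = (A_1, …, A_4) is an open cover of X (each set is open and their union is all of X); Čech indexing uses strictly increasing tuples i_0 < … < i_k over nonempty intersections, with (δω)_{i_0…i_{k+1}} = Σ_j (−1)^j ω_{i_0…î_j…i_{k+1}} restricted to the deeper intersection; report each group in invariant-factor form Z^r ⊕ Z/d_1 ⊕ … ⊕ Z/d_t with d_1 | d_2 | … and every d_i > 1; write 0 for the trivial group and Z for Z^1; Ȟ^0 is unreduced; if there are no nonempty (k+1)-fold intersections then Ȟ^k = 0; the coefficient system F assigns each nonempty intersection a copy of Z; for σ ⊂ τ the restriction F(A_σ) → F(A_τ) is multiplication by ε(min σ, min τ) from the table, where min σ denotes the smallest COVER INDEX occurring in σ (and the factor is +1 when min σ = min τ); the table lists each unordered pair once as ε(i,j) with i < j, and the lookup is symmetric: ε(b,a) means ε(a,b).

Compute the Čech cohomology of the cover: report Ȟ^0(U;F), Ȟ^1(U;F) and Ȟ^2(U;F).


cover nerve:
  A12={x4,x6} A13={x1,x4} A14={x1,x6} A23={x3,x4} A24={x3,x6} A34={x1,x3}
  A123={x4} A124={x6} A134={x1} A234={x3}
C dims 4,6,4; δ0: rk 3, SNF 1^3; δ1: rk 3, SNF 1^3
Ȟ^0: (4−3)−0=1 ⇒ Z
Ȟ^1: (6−3)−3=0 ⇒ 0
Ȟ^2: (4−0)−3=1 ⇒ Z

Ȟ^0 ≅ Z,  Ȟ^1 ≅ 0,  Ȟ^2 ≅ Z


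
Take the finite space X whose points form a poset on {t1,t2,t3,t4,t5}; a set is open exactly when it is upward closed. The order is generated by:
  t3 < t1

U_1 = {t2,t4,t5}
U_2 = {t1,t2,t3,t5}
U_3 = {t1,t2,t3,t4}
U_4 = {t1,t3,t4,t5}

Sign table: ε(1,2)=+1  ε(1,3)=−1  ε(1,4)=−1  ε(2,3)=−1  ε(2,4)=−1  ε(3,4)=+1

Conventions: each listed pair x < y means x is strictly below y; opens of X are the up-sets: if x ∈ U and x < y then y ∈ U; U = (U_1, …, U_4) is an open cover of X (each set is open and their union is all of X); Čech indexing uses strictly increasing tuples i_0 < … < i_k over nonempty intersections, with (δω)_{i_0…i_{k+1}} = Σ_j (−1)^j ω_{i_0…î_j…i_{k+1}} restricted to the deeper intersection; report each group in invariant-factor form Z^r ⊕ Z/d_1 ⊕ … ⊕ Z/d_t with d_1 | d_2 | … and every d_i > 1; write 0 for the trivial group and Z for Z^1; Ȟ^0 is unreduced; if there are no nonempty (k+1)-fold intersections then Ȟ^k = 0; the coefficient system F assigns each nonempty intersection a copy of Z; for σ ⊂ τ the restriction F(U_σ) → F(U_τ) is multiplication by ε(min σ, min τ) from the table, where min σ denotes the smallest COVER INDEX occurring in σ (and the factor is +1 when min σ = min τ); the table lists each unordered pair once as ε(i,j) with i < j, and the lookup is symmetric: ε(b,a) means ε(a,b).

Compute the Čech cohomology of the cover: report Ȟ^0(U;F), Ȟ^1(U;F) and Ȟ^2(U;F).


nonempty intersections:
  U12={t2,t5} U13={t2,t4} U14={t4,t5} U23={t1,t2,t3} U24={t1,t3,t5} U34={t1,t3,t4}
  U123={t2} U124={t5} U134={t4} U234={t1,t3}
C dims 4,6,4; δ0: rk 3, SNF 1^3; δ1: rk 3, SNF 1^3
Ȟ^0: (4−3)−0=1 ⇒ Z
Ȟ^1: (6−3)−3=0 ⇒ 0
Ȟ^2: (4−0)−3=1 ⇒ Z

Ȟ^0 ≅ Z, Ȟ^1 ≅ 0, Ȟ^2 ≅ Z
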